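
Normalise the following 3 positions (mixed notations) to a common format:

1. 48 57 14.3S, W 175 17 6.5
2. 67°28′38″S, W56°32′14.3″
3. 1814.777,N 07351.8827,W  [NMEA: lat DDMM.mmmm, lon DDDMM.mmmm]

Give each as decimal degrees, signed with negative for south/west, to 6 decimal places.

Point 1:
  Latitude: 57′ + 14.3″ = 57.23833′; 48 + 57.23833/60 = 48.9539722
  hemisphere S, so the sign is −
  Longitude: 17′ + 6.5″ = 17.10833′; 175 + 17.10833/60 = 175.2851389
  W ⇒ negate
Point 2:
  Lat: 28′ + 38″ = 28.63333′; 67 + 28.63333/60 = 67.4772222
  hemisphere S, so the sign is −
  Lon: 56° + 32/60 + 14.3/3600 = 56 + 0.533333 + 0.003972 = 56.5373056
  W → negative
Point 3:
  Latitude: degrees = first 2 digits = 18, minutes = 14.777; 18 + 14.777/60 = 18.2462833
  N ⇒ keep positive
  Lon: degrees = first 3 digits = 73, minutes = 51.8827; 73 + 51.8827/60 = 73.8647117
  hemisphere W, so the sign is −

1. -48.953972, -175.285139
2. -67.477222, -56.537306
3. 18.246283, -73.864712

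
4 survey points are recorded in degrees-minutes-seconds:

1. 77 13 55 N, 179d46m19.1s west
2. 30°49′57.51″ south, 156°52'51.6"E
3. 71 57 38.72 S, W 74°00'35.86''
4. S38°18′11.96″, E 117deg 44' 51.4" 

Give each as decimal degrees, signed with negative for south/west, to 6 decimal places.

1. 77.231944, -179.771972
2. -30.832642, 156.881000
3. -71.960756, -74.009961
4. -38.303322, 117.747611

Point 1:
  Lat: 77° + 13/60 + 55/3600 = 77 + 0.216667 + 0.015278 = 77.2319444
  N ⇒ keep positive
  Lon: 179 + 46/60 + 19.1/3600 = 179.7719722
  W → negative
Point 2:
  Latitude: 30 + 49/60 + 57.51/3600 = 30.8326417
  hemisphere S, so the sign is −
  Lon: 156 + 52/60 + 51.6/3600 = 156.8810000
  E → positive
Point 3:
  Latitude: 71° + 57/60 + 38.72/3600 = 71 + 0.950000 + 0.010756 = 71.9607556
  S ⇒ negate
  λ: 74° + 0/60 + 35.86/3600 = 74 + 0.000000 + 0.009961 = 74.0099611
  W → negative
Point 4:
  Lat: 38 + 18/60 + 11.96/3600 = 38.3033222
  hemisphere S, so the sign is −
  Longitude: 117° + 44/60 + 51.4/3600 = 117 + 0.733333 + 0.014278 = 117.7476111
  E → positive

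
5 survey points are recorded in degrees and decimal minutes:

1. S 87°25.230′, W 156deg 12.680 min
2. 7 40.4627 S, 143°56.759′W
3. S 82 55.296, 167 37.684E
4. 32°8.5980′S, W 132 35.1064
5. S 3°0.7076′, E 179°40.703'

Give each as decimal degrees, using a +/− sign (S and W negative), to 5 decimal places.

Point 1:
  φ: 87 + 25.23/60 = 87.420500
  hemisphere S, so the sign is −
  λ: 12.68′ = 0.211333°; total 156.211333
  hemisphere W, so the sign is −
Point 2:
  Latitude: 7 + 40.4627/60 = 7.674378
  S ⇒ negate
  λ: 56.759′ = 0.945983°; total 143.945983
  W ⇒ negate
Point 3:
  Latitude: 55.296′ = 0.921600°; total 82.921600
  hemisphere S, so the sign is −
  Longitude: 167 + 37.684/60 = 167.628067
  E ⇒ keep positive
Point 4:
  Latitude: 32 + 8.598/60 = 32.143300
  S → negative
  Longitude: 132 + 35.1064/60 = 132.585107
  hemisphere W, so the sign is −
Point 5:
  Lat: 3 + 0.7076/60 = 3.011793
  S → negative
  λ: 179 + 40.703/60 = 179.678383
  E → positive

1. -87.42050, -156.21133
2. -7.67438, -143.94598
3. -82.92160, 167.62807
4. -32.14330, -132.58511
5. -3.01179, 179.67838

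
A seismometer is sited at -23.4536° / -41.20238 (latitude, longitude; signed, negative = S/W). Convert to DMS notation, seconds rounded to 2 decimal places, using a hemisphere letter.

23°27′12.96″ S, 41°12′8.57″ W

Latitude is negative → S; |value| = 23.453600
φ: whole degrees 23; 27.21600′ → 27′ and 12.9600″
Longitude is negative → W; |value| = 41.202380
Longitude: 0.202380 × 60 = 12.14280′ → 12′, remainder × 60 = 8.5680″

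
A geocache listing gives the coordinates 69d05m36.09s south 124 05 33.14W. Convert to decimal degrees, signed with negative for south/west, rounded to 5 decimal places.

Lat: 69° + 5/60 + 36.09/3600 = 69 + 0.083333 + 0.010025 = 69.093358
S → negative
λ: 124 + 5/60 + 33.14/3600 = 124.092539
W ⇒ negate

-69.09336, -124.09254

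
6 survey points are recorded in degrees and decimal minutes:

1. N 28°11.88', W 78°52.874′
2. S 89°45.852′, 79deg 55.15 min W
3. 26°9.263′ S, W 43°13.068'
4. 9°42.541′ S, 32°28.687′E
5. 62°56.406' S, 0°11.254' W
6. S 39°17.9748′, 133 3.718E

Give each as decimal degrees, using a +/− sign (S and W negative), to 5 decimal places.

Point 1:
  Latitude: 11.88′ = 0.198000°; total 28.198000
  N → positive
  Longitude: 52.874′ = 0.881233°; total 78.881233
  W ⇒ negate
Point 2:
  Lat: 45.852′ = 0.764200°; total 89.764200
  S ⇒ negate
  Lon: 55.15′ = 0.919167°; total 79.919167
  W ⇒ negate
Point 3:
  Lat: 26 + 9.263/60 = 26.154383
  S → negative
  Longitude: 43 + 13.068/60 = 43.217800
  W ⇒ negate
Point 4:
  Latitude: 9 + 42.541/60 = 9.709017
  S → negative
  Lon: 32 + 28.687/60 = 32.478117
  E ⇒ keep positive
Point 5:
  Lat: 62 + 56.406/60 = 62.940100
  S → negative
  Longitude: 11.254′ = 0.187567°; total 0.187567
  W ⇒ negate
Point 6:
  Lat: 39 + 17.9748/60 = 39.299580
  S → negative
  Lon: 133 + 3.718/60 = 133.061967
  E ⇒ keep positive

1. 28.19800, -78.88123
2. -89.76420, -79.91917
3. -26.15438, -43.21780
4. -9.70902, 32.47812
5. -62.94010, -0.18757
6. -39.29958, 133.06197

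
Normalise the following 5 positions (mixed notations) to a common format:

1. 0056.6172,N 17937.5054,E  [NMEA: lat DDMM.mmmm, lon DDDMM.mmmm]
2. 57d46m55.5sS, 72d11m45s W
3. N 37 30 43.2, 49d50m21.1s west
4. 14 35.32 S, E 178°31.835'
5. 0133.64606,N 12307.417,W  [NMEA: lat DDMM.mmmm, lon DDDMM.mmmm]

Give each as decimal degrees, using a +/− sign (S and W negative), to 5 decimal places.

Point 1:
  φ: degrees = first 2 digits = 0, minutes = 56.6172; 0 + 56.6172/60 = 0.943620
  N ⇒ keep positive
  Lon: degrees = first 3 digits = 179, minutes = 37.5054; 179 + 37.5054/60 = 179.625090
  E → positive
Point 2:
  Latitude: 57 + 46/60 + 55.5/3600 = 57.782083
  S ⇒ negate
  Lon: 72° + 11/60 + 45/3600 = 72 + 0.183333 + 0.012500 = 72.195833
  W → negative
Point 3:
  φ: 30′ + 43.2″ = 30.72000′; 37 + 30.72000/60 = 37.512000
  N ⇒ keep positive
  Lon: 49 + 50/60 + 21.1/3600 = 49.839194
  hemisphere W, so the sign is −
Point 4:
  φ: 14 + 35.32/60 = 14.588667
  hemisphere S, so the sign is −
  Longitude: 31.835′ = 0.530583°; total 178.530583
  E ⇒ keep positive
Point 5:
  Lat: split at 2 digits → 01° and 33.64606′; 1 + 33.64606/60 = 1.560768
  N → positive
  λ: degrees = first 3 digits = 123, minutes = 7.417; 123 + 7.417/60 = 123.123617
  W → negative

1. 0.94362, 179.62509
2. -57.78208, -72.19583
3. 37.51200, -49.83919
4. -14.58867, 178.53058
5. 1.56077, -123.12362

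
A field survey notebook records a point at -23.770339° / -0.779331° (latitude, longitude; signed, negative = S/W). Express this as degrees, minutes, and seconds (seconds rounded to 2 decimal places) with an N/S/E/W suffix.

23°46′13.22″ S, 0°46′45.59″ W

Latitude is negative → S; |value| = 23.770339
φ: whole degrees 23; 46.22034′ → 46′ and 13.2204″
Longitude is negative → W; |value| = 0.779331
λ: 0.779331 × 60 = 46.75986′ → 46′, remainder × 60 = 45.5916″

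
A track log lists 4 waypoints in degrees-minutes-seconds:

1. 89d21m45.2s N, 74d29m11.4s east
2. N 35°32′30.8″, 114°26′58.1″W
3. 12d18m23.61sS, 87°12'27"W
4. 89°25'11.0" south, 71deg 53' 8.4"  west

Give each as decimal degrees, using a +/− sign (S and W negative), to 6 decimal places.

1. 89.362556, 74.486500
2. 35.541889, -114.449472
3. -12.306558, -87.207500
4. -89.419722, -71.885667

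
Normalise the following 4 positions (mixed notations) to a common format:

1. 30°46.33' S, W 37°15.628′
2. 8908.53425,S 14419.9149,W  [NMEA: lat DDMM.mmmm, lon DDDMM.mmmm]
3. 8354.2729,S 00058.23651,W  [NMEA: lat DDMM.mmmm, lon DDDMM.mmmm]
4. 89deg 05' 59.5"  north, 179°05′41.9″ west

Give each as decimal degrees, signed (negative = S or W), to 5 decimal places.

Point 1:
  φ: 46.33′ = 0.772167°; total 30.772167
  S → negative
  Longitude: 37 + 15.628/60 = 37.260467
  hemisphere W, so the sign is −
Point 2:
  Latitude: degrees = first 2 digits = 89, minutes = 8.53425; 89 + 8.53425/60 = 89.142238
  S → negative
  λ: split at 3 digits → 144° and 19.9149′; 144 + 19.9149/60 = 144.331915
  hemisphere W, so the sign is −
Point 3:
  Latitude: degrees = first 2 digits = 83, minutes = 54.2729; 83 + 54.2729/60 = 83.904548
  S ⇒ negate
  Longitude: degrees = first 3 digits = 0, minutes = 58.23651; 0 + 58.23651/60 = 0.970609
  W ⇒ negate
Point 4:
  Lat: 89 + 5/60 + 59.5/3600 = 89.099861
  N ⇒ keep positive
  Lon: 5′ + 41.9″ = 5.69833′; 179 + 5.69833/60 = 179.094972
  W → negative

1. -30.77217, -37.26047
2. -89.14224, -144.33192
3. -83.90455, -0.97061
4. 89.09986, -179.09497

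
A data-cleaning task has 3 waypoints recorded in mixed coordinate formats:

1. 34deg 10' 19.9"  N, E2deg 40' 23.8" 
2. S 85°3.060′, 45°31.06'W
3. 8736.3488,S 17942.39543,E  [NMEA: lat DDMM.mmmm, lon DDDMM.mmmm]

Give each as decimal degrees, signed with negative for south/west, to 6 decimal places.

1. 34.172194, 2.673278
2. -85.051000, -45.517667
3. -87.605813, 179.706591

Point 1:
  Latitude: 10′ + 19.9″ = 10.33167′; 34 + 10.33167/60 = 34.1721944
  N → positive
  Longitude: 40′ + 23.8″ = 40.39667′; 2 + 40.39667/60 = 2.6732778
  E ⇒ keep positive
Point 2:
  φ: 3.06′ = 0.051000°; total 85.0510000
  S ⇒ negate
  λ: 31.06′ = 0.517667°; total 45.5176667
  W ⇒ negate
Point 3:
  Lat: split at 2 digits → 87° and 36.3488′; 87 + 36.3488/60 = 87.6058133
  hemisphere S, so the sign is −
  Lon: split at 3 digits → 179° and 42.39543′; 179 + 42.39543/60 = 179.7065905
  E ⇒ keep positive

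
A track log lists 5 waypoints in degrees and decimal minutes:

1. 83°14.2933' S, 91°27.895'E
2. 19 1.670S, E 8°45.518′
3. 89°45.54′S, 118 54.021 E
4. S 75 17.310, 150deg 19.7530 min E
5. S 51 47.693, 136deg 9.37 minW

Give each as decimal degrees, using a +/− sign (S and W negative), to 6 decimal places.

1. -83.238222, 91.464917
2. -19.027833, 8.758633
3. -89.759000, 118.900350
4. -75.288500, 150.329217
5. -51.794883, -136.156167

Point 1:
  Latitude: 83 + 14.2933/60 = 83.2382217
  hemisphere S, so the sign is −
  Longitude: 91 + 27.895/60 = 91.4649167
  E ⇒ keep positive
Point 2:
  φ: 19 + 1.67/60 = 19.0278333
  S ⇒ negate
  Longitude: 8 + 45.518/60 = 8.7586333
  E → positive
Point 3:
  φ: 89 + 45.54/60 = 89.7590000
  S → negative
  λ: 54.021′ = 0.900350°; total 118.9003500
  E ⇒ keep positive
Point 4:
  Latitude: 17.31′ = 0.288500°; total 75.2885000
  S → negative
  Lon: 19.753′ = 0.329217°; total 150.3292167
  E ⇒ keep positive
Point 5:
  Latitude: 47.693′ = 0.794883°; total 51.7948833
  S → negative
  λ: 9.37′ = 0.156167°; total 136.1561667
  W ⇒ negate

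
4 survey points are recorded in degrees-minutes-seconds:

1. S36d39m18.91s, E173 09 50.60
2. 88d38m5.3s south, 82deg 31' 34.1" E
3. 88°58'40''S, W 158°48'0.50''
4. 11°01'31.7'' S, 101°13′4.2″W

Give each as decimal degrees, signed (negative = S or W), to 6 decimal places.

Point 1:
  Latitude: 36 + 39/60 + 18.91/3600 = 36.6552528
  S ⇒ negate
  Longitude: 173 + 9/60 + 50.6/3600 = 173.1640556
  E ⇒ keep positive
Point 2:
  Latitude: 88 + 38/60 + 5.3/3600 = 88.6348056
  S → negative
  λ: 82 + 31/60 + 34.1/3600 = 82.5261389
  E → positive
Point 3:
  Lat: 88° + 58/60 + 40/3600 = 88 + 0.966667 + 0.011111 = 88.9777778
  S → negative
  Lon: 158° + 48/60 + 0.5/3600 = 158 + 0.800000 + 0.000139 = 158.8001389
  hemisphere W, so the sign is −
Point 4:
  Lat: 1′ + 31.7″ = 1.52833′; 11 + 1.52833/60 = 11.0254722
  hemisphere S, so the sign is −
  Lon: 13′ + 4.2″ = 13.07000′; 101 + 13.07000/60 = 101.2178333
  W ⇒ negate

1. -36.655253, 173.164056
2. -88.634806, 82.526139
3. -88.977778, -158.800139
4. -11.025472, -101.217833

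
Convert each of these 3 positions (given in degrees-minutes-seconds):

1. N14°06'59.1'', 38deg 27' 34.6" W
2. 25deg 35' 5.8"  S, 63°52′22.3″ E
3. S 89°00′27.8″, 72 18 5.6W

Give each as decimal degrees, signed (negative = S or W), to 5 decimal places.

Point 1:
  Lat: 6′ + 59.1″ = 6.98500′; 14 + 6.98500/60 = 14.116417
  N → positive
  Lon: 38° + 27/60 + 34.6/3600 = 38 + 0.450000 + 0.009611 = 38.459611
  hemisphere W, so the sign is −
Point 2:
  φ: 25° + 35/60 + 5.8/3600 = 25 + 0.583333 + 0.001611 = 25.584944
  S → negative
  λ: 63 + 52/60 + 22.3/3600 = 63.872861
  E ⇒ keep positive
Point 3:
  Latitude: 89° + 0/60 + 27.8/3600 = 89 + 0.000000 + 0.007722 = 89.007722
  S ⇒ negate
  λ: 72 + 18/60 + 5.6/3600 = 72.301556
  W → negative

1. 14.11642, -38.45961
2. -25.58494, 63.87286
3. -89.00772, -72.30156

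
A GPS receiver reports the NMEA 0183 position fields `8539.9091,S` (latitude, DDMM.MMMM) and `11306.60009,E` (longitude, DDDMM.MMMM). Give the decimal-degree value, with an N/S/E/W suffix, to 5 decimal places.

Latitude: split at 2 digits → 85° and 39.9091′; 85 + 39.9091/60 = 85.665152
λ: degrees = first 3 digits = 113, minutes = 6.60009; 113 + 6.60009/60 = 113.110002

85.66515° S, 113.11000° E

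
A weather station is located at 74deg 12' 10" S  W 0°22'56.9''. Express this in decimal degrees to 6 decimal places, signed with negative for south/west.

Latitude: 74° + 12/60 + 10/3600 = 74 + 0.200000 + 0.002778 = 74.2027778
S ⇒ negate
Lon: 22′ + 56.9″ = 22.94833′; 0 + 22.94833/60 = 0.3824722
W → negative

-74.202778, -0.382472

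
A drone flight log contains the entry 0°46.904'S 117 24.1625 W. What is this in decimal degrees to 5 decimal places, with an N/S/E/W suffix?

Latitude: 46.904′ = 0.781733°; total 0.781733
Longitude: 24.1625′ = 0.402708°; total 117.402708

0.78173° S, 117.40271° W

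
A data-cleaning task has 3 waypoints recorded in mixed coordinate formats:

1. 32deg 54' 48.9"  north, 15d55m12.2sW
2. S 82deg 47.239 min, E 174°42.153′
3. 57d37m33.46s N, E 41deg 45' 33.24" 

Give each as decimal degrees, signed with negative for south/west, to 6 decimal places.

Point 1:
  Lat: 54′ + 48.9″ = 54.81500′; 32 + 54.81500/60 = 32.9135833
  N → positive
  Lon: 15 + 55/60 + 12.2/3600 = 15.9200556
  hemisphere W, so the sign is −
Point 2:
  Lat: 47.239′ = 0.787317°; total 82.7873167
  S → negative
  Lon: 42.153′ = 0.702550°; total 174.7025500
  E ⇒ keep positive
Point 3:
  Lat: 37′ + 33.46″ = 37.55767′; 57 + 37.55767/60 = 57.6259611
  N ⇒ keep positive
  Longitude: 41° + 45/60 + 33.24/3600 = 41 + 0.750000 + 0.009233 = 41.7592333
  E ⇒ keep positive

1. 32.913583, -15.920056
2. -82.787317, 174.702550
3. 57.625961, 41.759233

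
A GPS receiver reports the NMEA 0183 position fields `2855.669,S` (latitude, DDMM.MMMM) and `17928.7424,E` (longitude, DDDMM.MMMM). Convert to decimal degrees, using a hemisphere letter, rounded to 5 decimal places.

φ: split at 2 digits → 28° and 55.669′; 28 + 55.669/60 = 28.927817
λ: split at 3 digits → 179° and 28.7424′; 179 + 28.7424/60 = 179.479040

28.92782° S, 179.47904° E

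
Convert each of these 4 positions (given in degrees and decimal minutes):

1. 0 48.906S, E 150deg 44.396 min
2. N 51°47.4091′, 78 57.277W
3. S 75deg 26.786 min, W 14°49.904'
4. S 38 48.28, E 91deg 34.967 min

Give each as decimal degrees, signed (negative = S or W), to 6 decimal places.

Point 1:
  Latitude: 0 + 48.906/60 = 0.8151000
  hemisphere S, so the sign is −
  Longitude: 150 + 44.396/60 = 150.7399333
  E → positive
Point 2:
  Lat: 51 + 47.4091/60 = 51.7901517
  N ⇒ keep positive
  Lon: 57.277′ = 0.954617°; total 78.9546167
  hemisphere W, so the sign is −
Point 3:
  Latitude: 75 + 26.786/60 = 75.4464333
  S ⇒ negate
  Longitude: 14 + 49.904/60 = 14.8317333
  W → negative
Point 4:
  Lat: 38 + 48.28/60 = 38.8046667
  S → negative
  λ: 34.967′ = 0.582783°; total 91.5827833
  E ⇒ keep positive

1. -0.815100, 150.739933
2. 51.790152, -78.954617
3. -75.446433, -14.831733
4. -38.804667, 91.582783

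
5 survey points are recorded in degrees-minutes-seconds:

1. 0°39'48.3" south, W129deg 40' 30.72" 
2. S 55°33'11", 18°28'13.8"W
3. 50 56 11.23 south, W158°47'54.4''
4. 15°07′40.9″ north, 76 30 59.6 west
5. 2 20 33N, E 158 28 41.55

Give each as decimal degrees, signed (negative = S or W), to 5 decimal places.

Point 1:
  Lat: 0° + 39/60 + 48.3/3600 = 0 + 0.650000 + 0.013417 = 0.663417
  S → negative
  Longitude: 129 + 40/60 + 30.72/3600 = 129.675200
  W ⇒ negate
Point 2:
  Latitude: 55° + 33/60 + 11/3600 = 55 + 0.550000 + 0.003056 = 55.553056
  S → negative
  Lon: 18 + 28/60 + 13.8/3600 = 18.470500
  W → negative
Point 3:
  Latitude: 56′ + 11.23″ = 56.18717′; 50 + 56.18717/60 = 50.936453
  S → negative
  Longitude: 158° + 47/60 + 54.4/3600 = 158 + 0.783333 + 0.015111 = 158.798444
  W ⇒ negate
Point 4:
  φ: 15° + 7/60 + 40.9/3600 = 15 + 0.116667 + 0.011361 = 15.128028
  N ⇒ keep positive
  λ: 30′ + 59.6″ = 30.99333′; 76 + 30.99333/60 = 76.516556
  W → negative
Point 5:
  Latitude: 2° + 20/60 + 33/3600 = 2 + 0.333333 + 0.009167 = 2.342500
  N → positive
  Longitude: 158 + 28/60 + 41.55/3600 = 158.478208
  E ⇒ keep positive

1. -0.66342, -129.67520
2. -55.55306, -18.47050
3. -50.93645, -158.79844
4. 15.12803, -76.51656
5. 2.34250, 158.47821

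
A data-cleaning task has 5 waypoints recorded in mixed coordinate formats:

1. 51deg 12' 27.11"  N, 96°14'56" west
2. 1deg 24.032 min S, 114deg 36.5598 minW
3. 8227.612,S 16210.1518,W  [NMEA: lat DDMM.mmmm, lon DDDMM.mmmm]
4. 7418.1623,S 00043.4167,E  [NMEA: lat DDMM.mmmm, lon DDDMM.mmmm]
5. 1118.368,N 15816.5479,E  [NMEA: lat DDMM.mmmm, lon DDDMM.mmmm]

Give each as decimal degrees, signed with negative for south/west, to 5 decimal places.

1. 51.20753, -96.24889
2. -1.40053, -114.60933
3. -82.46020, -162.16920
4. -74.30271, 0.72361
5. 11.30613, 158.27580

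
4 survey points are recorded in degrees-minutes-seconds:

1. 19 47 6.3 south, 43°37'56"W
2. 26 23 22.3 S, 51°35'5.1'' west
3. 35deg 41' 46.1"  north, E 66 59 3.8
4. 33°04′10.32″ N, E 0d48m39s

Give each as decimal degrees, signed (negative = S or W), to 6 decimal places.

1. -19.785083, -43.632222
2. -26.389528, -51.584750
3. 35.696139, 66.984389
4. 33.069533, 0.810833

Point 1:
  Lat: 19 + 47/60 + 6.3/3600 = 19.7850833
  hemisphere S, so the sign is −
  λ: 43° + 37/60 + 56/3600 = 43 + 0.616667 + 0.015556 = 43.6322222
  W ⇒ negate
Point 2:
  Latitude: 23′ + 22.3″ = 23.37167′; 26 + 23.37167/60 = 26.3895278
  hemisphere S, so the sign is −
  λ: 51 + 35/60 + 5.1/3600 = 51.5847500
  W → negative
Point 3:
  Lat: 41′ + 46.1″ = 41.76833′; 35 + 41.76833/60 = 35.6961389
  N ⇒ keep positive
  Longitude: 59′ + 3.8″ = 59.06333′; 66 + 59.06333/60 = 66.9843889
  E → positive
Point 4:
  Lat: 33° + 4/60 + 10.32/3600 = 33 + 0.066667 + 0.002867 = 33.0695333
  N → positive
  Longitude: 0 + 48/60 + 39/3600 = 0.8108333
  E ⇒ keep positive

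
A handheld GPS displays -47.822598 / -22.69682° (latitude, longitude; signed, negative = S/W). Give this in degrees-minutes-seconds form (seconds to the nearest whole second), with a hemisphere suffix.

47°49′21″ S, 22°41′49″ W

Latitude is negative → S; |value| = 47.822598
φ: 0.822598° → 49.35588′; 0.35588 × 60 = 21.35″
Longitude is negative → W; |value| = 22.696820
λ: 0.696820° → 41.80920′; 0.80920 × 60 = 48.55″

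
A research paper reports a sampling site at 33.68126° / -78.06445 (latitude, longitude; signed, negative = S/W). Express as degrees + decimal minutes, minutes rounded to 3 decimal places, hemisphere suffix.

33° 40.876′ N, 78° 3.867′ W

Latitude: fractional part 0.681260 → 40.87560 minutes
Longitude is negative → W; |value| = 78.064450
Lon: 78° + 0.064450 × 60 = 78° 3.86700′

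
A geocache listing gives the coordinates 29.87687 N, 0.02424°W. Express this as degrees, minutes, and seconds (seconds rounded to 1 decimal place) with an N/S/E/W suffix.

Latitude: 0.876870 × 60 = 52.61220′ → 52′, remainder × 60 = 36.732″
Lon: whole degrees 0; 1.45440′ → 1′ and 27.264″

29°52′36.7″ N, 0°01′27.3″ W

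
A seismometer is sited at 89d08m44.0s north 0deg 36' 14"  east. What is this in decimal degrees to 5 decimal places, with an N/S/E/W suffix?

89.14556° N, 0.60389° E

Latitude: 89° + 8/60 + 44/3600 = 89 + 0.133333 + 0.012222 = 89.145556
Lon: 0° + 36/60 + 14/3600 = 0 + 0.600000 + 0.003889 = 0.603889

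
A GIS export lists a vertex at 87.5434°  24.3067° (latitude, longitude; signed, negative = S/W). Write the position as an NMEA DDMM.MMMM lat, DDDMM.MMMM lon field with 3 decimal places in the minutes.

8732.604,N / 02418.402,E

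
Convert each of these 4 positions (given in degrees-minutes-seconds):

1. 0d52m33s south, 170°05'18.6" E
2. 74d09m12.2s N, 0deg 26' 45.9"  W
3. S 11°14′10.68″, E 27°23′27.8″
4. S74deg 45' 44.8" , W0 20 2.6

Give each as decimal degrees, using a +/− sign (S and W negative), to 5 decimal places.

Point 1:
  Lat: 0 + 52/60 + 33/3600 = 0.875833
  S → negative
  λ: 170 + 5/60 + 18.6/3600 = 170.088500
  E ⇒ keep positive
Point 2:
  Latitude: 74° + 9/60 + 12.2/3600 = 74 + 0.150000 + 0.003389 = 74.153389
  N ⇒ keep positive
  Longitude: 0 + 26/60 + 45.9/3600 = 0.446083
  W → negative
Point 3:
  Latitude: 14′ + 10.68″ = 14.17800′; 11 + 14.17800/60 = 11.236300
  hemisphere S, so the sign is −
  Lon: 27° + 23/60 + 27.8/3600 = 27 + 0.383333 + 0.007722 = 27.391056
  E ⇒ keep positive
Point 4:
  Lat: 74 + 45/60 + 44.8/3600 = 74.762444
  hemisphere S, so the sign is −
  λ: 20′ + 2.6″ = 20.04333′; 0 + 20.04333/60 = 0.334056
  hemisphere W, so the sign is −

1. -0.87583, 170.08850
2. 74.15339, -0.44608
3. -11.23630, 27.39106
4. -74.76244, -0.33406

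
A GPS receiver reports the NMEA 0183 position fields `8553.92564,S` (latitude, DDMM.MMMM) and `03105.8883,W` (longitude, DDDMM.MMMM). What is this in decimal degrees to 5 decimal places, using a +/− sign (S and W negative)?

-85.89876, -31.09814

Lat: split at 2 digits → 85° and 53.92564′; 85 + 53.92564/60 = 85.898761
S ⇒ negate
Lon: split at 3 digits → 031° and 5.8883′; 31 + 5.8883/60 = 31.098138
W → negative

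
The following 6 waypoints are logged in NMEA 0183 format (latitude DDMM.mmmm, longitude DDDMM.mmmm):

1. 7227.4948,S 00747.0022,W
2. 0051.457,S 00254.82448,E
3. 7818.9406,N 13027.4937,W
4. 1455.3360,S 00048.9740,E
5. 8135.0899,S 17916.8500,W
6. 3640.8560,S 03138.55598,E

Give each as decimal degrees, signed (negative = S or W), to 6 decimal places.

Point 1:
  Lat: degrees = first 2 digits = 72, minutes = 27.4948; 72 + 27.4948/60 = 72.4582467
  hemisphere S, so the sign is −
  Longitude: degrees = first 3 digits = 7, minutes = 47.0022; 7 + 47.0022/60 = 7.7833700
  W → negative
Point 2:
  φ: degrees = first 2 digits = 0, minutes = 51.457; 0 + 51.457/60 = 0.8576167
  S ⇒ negate
  Longitude: split at 3 digits → 002° and 54.82448′; 2 + 54.82448/60 = 2.9137413
  E → positive
Point 3:
  Latitude: degrees = first 2 digits = 78, minutes = 18.9406; 78 + 18.9406/60 = 78.3156767
  N → positive
  λ: split at 3 digits → 130° and 27.4937′; 130 + 27.4937/60 = 130.4582283
  hemisphere W, so the sign is −
Point 4:
  Latitude: degrees = first 2 digits = 14, minutes = 55.336; 14 + 55.336/60 = 14.9222667
  S ⇒ negate
  λ: degrees = first 3 digits = 0, minutes = 48.974; 0 + 48.974/60 = 0.8162333
  E → positive
Point 5:
  φ: degrees = first 2 digits = 81, minutes = 35.0899; 81 + 35.0899/60 = 81.5848317
  S → negative
  Lon: degrees = first 3 digits = 179, minutes = 16.85; 179 + 16.85/60 = 179.2808333
  W → negative
Point 6:
  Lat: degrees = first 2 digits = 36, minutes = 40.856; 36 + 40.856/60 = 36.6809333
  S → negative
  λ: split at 3 digits → 031° and 38.55598′; 31 + 38.55598/60 = 31.6425997
  E → positive

1. -72.458247, -7.783370
2. -0.857617, 2.913741
3. 78.315677, -130.458228
4. -14.922267, 0.816233
5. -81.584832, -179.280833
6. -36.680933, 31.642600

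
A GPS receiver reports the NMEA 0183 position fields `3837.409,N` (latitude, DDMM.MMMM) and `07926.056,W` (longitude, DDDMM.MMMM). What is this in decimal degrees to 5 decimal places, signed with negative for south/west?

38.62348, -79.43427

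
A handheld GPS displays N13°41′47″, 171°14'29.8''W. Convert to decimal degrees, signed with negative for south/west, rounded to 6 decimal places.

Lat: 13 + 41/60 + 47/3600 = 13.6963889
N ⇒ keep positive
λ: 171 + 14/60 + 29.8/3600 = 171.2416111
W ⇒ negate

13.696389, -171.241611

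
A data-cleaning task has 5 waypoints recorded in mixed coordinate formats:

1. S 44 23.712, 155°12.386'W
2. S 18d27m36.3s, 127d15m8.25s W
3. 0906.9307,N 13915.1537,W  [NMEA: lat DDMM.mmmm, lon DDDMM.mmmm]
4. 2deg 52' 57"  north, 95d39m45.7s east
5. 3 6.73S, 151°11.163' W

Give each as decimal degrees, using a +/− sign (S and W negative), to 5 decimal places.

1. -44.39520, -155.20643
2. -18.46008, -127.25229
3. 9.11551, -139.25256
4. 2.88250, 95.66269
5. -3.11217, -151.18605

Point 1:
  φ: 44 + 23.712/60 = 44.395200
  hemisphere S, so the sign is −
  Lon: 12.386′ = 0.206433°; total 155.206433
  W → negative
Point 2:
  Latitude: 18 + 27/60 + 36.3/3600 = 18.460083
  S → negative
  λ: 15′ + 8.25″ = 15.13750′; 127 + 15.13750/60 = 127.252292
  hemisphere W, so the sign is −
Point 3:
  φ: split at 2 digits → 09° and 6.9307′; 9 + 6.9307/60 = 9.115512
  N → positive
  Lon: split at 3 digits → 139° and 15.1537′; 139 + 15.1537/60 = 139.252562
  W → negative
Point 4:
  φ: 2 + 52/60 + 57/3600 = 2.882500
  N → positive
  Lon: 39′ + 45.7″ = 39.76167′; 95 + 39.76167/60 = 95.662694
  E ⇒ keep positive
Point 5:
  Latitude: 3 + 6.73/60 = 3.112167
  S → negative
  λ: 11.163′ = 0.186050°; total 151.186050
  W → negative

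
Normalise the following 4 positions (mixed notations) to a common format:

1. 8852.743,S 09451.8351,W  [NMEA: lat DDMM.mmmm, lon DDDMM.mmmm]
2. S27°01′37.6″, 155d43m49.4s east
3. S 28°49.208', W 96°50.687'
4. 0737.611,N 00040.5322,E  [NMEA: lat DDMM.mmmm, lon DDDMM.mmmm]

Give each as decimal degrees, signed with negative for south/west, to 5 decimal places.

1. -88.87905, -94.86392
2. -27.02711, 155.73039
3. -28.82013, -96.84478
4. 7.62685, 0.67554

Point 1:
  Latitude: degrees = first 2 digits = 88, minutes = 52.743; 88 + 52.743/60 = 88.879050
  S → negative
  Lon: split at 3 digits → 094° and 51.8351′; 94 + 51.8351/60 = 94.863918
  W ⇒ negate
Point 2:
  Lat: 27° + 1/60 + 37.6/3600 = 27 + 0.016667 + 0.010444 = 27.027111
  S → negative
  Longitude: 155 + 43/60 + 49.4/3600 = 155.730389
  E → positive
Point 3:
  Latitude: 49.208′ = 0.820133°; total 28.820133
  hemisphere S, so the sign is −
  λ: 96 + 50.687/60 = 96.844783
  W ⇒ negate
Point 4:
  Latitude: degrees = first 2 digits = 7, minutes = 37.611; 7 + 37.611/60 = 7.626850
  N → positive
  Longitude: split at 3 digits → 000° and 40.5322′; 0 + 40.5322/60 = 0.675537
  E ⇒ keep positive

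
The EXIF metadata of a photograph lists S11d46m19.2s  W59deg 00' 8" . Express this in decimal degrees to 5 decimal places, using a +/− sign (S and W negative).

-11.77200, -59.00222

Latitude: 11 + 46/60 + 19.2/3600 = 11.772000
S ⇒ negate
λ: 0′ + 8″ = 0.13333′; 59 + 0.13333/60 = 59.002222
W ⇒ negate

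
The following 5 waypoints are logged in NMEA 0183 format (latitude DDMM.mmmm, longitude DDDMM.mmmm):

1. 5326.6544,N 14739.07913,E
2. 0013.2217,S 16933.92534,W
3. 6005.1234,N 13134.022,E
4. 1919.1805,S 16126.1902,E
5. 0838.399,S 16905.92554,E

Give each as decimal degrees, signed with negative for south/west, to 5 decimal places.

Point 1:
  Lat: degrees = first 2 digits = 53, minutes = 26.6544; 53 + 26.6544/60 = 53.444240
  N → positive
  λ: degrees = first 3 digits = 147, minutes = 39.07913; 147 + 39.07913/60 = 147.651319
  E ⇒ keep positive
Point 2:
  Latitude: degrees = first 2 digits = 0, minutes = 13.2217; 0 + 13.2217/60 = 0.220362
  S ⇒ negate
  Lon: split at 3 digits → 169° and 33.92534′; 169 + 33.92534/60 = 169.565422
  W → negative
Point 3:
  Lat: split at 2 digits → 60° and 5.1234′; 60 + 5.1234/60 = 60.085390
  N → positive
  λ: split at 3 digits → 131° and 34.022′; 131 + 34.022/60 = 131.567033
  E → positive
Point 4:
  Latitude: split at 2 digits → 19° and 19.1805′; 19 + 19.1805/60 = 19.319675
  hemisphere S, so the sign is −
  λ: split at 3 digits → 161° and 26.1902′; 161 + 26.1902/60 = 161.436503
  E → positive
Point 5:
  φ: split at 2 digits → 08° and 38.399′; 8 + 38.399/60 = 8.639983
  hemisphere S, so the sign is −
  λ: degrees = first 3 digits = 169, minutes = 5.92554; 169 + 5.92554/60 = 169.098759
  E ⇒ keep positive

1. 53.44424, 147.65132
2. -0.22036, -169.56542
3. 60.08539, 131.56703
4. -19.31968, 161.43650
5. -8.63998, 169.09876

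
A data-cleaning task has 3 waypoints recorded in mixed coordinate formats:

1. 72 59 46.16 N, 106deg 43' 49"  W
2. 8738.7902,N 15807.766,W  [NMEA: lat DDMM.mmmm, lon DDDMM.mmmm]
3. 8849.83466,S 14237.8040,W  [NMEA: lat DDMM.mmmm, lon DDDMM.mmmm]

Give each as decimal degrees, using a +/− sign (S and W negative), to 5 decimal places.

1. 72.99616, -106.73028
2. 87.64650, -158.12943
3. -88.83058, -142.63007

Point 1:
  Latitude: 72 + 59/60 + 46.16/3600 = 72.996156
  N ⇒ keep positive
  λ: 106° + 43/60 + 49/3600 = 106 + 0.716667 + 0.013611 = 106.730278
  W → negative
Point 2:
  φ: degrees = first 2 digits = 87, minutes = 38.7902; 87 + 38.7902/60 = 87.646503
  N ⇒ keep positive
  Longitude: split at 3 digits → 158° and 7.766′; 158 + 7.766/60 = 158.129433
  W → negative
Point 3:
  Lat: degrees = first 2 digits = 88, minutes = 49.83466; 88 + 49.83466/60 = 88.830578
  S ⇒ negate
  Lon: degrees = first 3 digits = 142, minutes = 37.804; 142 + 37.804/60 = 142.630067
  W → negative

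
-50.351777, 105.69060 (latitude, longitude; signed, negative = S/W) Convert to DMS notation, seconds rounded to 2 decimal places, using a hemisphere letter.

Latitude is negative → S; |value| = 50.351777
Latitude: 0.351777 × 60 = 21.10662′ → 21′, remainder × 60 = 6.3972″
Longitude: 0.690600° → 41.43600′; 0.43600 × 60 = 26.1600″

50°21′6.40″ S, 105°41′26.16″ E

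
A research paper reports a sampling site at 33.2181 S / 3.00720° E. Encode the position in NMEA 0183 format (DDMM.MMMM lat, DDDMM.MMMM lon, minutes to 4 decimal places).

3313.0860,S / 00300.4320,E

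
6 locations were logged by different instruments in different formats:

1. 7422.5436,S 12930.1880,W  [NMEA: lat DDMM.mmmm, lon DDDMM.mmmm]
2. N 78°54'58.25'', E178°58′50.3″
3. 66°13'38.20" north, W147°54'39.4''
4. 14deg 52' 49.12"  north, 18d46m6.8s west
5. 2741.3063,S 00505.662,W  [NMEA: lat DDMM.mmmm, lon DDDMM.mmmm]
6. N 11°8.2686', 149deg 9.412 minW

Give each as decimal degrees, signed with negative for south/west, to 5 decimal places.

1. -74.37573, -129.50313
2. 78.91618, 178.98064
3. 66.22728, -147.91094
4. 14.88031, -18.76856
5. -27.68844, -5.09437
6. 11.13781, -149.15687

Point 1:
  Lat: degrees = first 2 digits = 74, minutes = 22.5436; 74 + 22.5436/60 = 74.375727
  S → negative
  λ: split at 3 digits → 129° and 30.188′; 129 + 30.188/60 = 129.503133
  W → negative
Point 2:
  φ: 78 + 54/60 + 58.25/3600 = 78.916181
  N → positive
  Lon: 178° + 58/60 + 50.3/3600 = 178 + 0.966667 + 0.013972 = 178.980639
  E → positive
Point 3:
  Lat: 66 + 13/60 + 38.2/3600 = 66.227278
  N ⇒ keep positive
  Longitude: 147 + 54/60 + 39.4/3600 = 147.910944
  W ⇒ negate
Point 4:
  φ: 14 + 52/60 + 49.12/3600 = 14.880311
  N ⇒ keep positive
  λ: 46′ + 6.8″ = 46.11333′; 18 + 46.11333/60 = 18.768556
  W ⇒ negate
Point 5:
  φ: degrees = first 2 digits = 27, minutes = 41.3063; 27 + 41.3063/60 = 27.688438
  S → negative
  λ: split at 3 digits → 005° and 5.662′; 5 + 5.662/60 = 5.094367
  W → negative
Point 6:
  φ: 11 + 8.2686/60 = 11.137810
  N → positive
  Longitude: 149 + 9.412/60 = 149.156867
  hemisphere W, so the sign is −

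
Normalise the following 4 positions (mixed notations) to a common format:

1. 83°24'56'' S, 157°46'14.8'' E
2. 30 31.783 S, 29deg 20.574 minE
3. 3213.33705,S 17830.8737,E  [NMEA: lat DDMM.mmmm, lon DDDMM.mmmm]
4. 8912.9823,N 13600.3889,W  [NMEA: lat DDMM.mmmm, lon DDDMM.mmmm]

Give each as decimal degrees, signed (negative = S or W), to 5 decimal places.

Point 1:
  Latitude: 83 + 24/60 + 56/3600 = 83.415556
  S ⇒ negate
  Lon: 46′ + 14.8″ = 46.24667′; 157 + 46.24667/60 = 157.770778
  E ⇒ keep positive
Point 2:
  Lat: 30 + 31.783/60 = 30.529717
  S ⇒ negate
  λ: 29 + 20.574/60 = 29.342900
  E ⇒ keep positive
Point 3:
  Latitude: split at 2 digits → 32° and 13.33705′; 32 + 13.33705/60 = 32.222284
  S → negative
  Lon: degrees = first 3 digits = 178, minutes = 30.8737; 178 + 30.8737/60 = 178.514562
  E ⇒ keep positive
Point 4:
  Latitude: degrees = first 2 digits = 89, minutes = 12.9823; 89 + 12.9823/60 = 89.216372
  N ⇒ keep positive
  Lon: degrees = first 3 digits = 136, minutes = 0.3889; 136 + 0.3889/60 = 136.006482
  hemisphere W, so the sign is −

1. -83.41556, 157.77078
2. -30.52972, 29.34290
3. -32.22228, 178.51456
4. 89.21637, -136.00648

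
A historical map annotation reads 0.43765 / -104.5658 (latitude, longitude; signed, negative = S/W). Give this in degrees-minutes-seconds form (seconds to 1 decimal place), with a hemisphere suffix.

Latitude: whole degrees 0; 26.25900′ → 26′ and 15.540″
Longitude is negative → W; |value| = 104.565800
Lon: whole degrees 104; 33.94800′ → 33′ and 56.880″

0°26′15.5″ N, 104°33′56.9″ W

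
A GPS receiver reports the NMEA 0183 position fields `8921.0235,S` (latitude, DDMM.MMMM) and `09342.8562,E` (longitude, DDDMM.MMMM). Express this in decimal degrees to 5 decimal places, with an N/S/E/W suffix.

89.35039° S, 93.71427° E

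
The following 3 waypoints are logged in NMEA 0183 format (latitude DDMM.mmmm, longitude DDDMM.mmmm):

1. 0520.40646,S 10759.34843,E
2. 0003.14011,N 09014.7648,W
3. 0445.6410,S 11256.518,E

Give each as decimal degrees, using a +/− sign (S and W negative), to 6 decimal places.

1. -5.340108, 107.989141
2. 0.052335, -90.246080
3. -4.760683, 112.941967

Point 1:
  Lat: degrees = first 2 digits = 5, minutes = 20.40646; 5 + 20.40646/60 = 5.3401077
  hemisphere S, so the sign is −
  Longitude: split at 3 digits → 107° and 59.34843′; 107 + 59.34843/60 = 107.9891405
  E ⇒ keep positive
Point 2:
  Lat: split at 2 digits → 00° and 3.14011′; 0 + 3.14011/60 = 0.0523352
  N → positive
  Lon: split at 3 digits → 090° and 14.7648′; 90 + 14.7648/60 = 90.2460800
  W → negative
Point 3:
  Latitude: split at 2 digits → 04° and 45.641′; 4 + 45.641/60 = 4.7606833
  S → negative
  Lon: split at 3 digits → 112° and 56.518′; 112 + 56.518/60 = 112.9419667
  E ⇒ keep positive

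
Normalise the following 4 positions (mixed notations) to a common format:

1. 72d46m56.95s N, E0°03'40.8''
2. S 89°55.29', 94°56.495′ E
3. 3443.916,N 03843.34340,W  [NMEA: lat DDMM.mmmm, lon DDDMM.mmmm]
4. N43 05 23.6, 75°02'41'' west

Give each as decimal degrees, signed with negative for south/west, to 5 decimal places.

Point 1:
  φ: 46′ + 56.95″ = 46.94917′; 72 + 46.94917/60 = 72.782486
  N → positive
  Longitude: 3′ + 40.8″ = 3.68000′; 0 + 3.68000/60 = 0.061333
  E → positive
Point 2:
  φ: 89 + 55.29/60 = 89.921500
  hemisphere S, so the sign is −
  Longitude: 94 + 56.495/60 = 94.941583
  E → positive
Point 3:
  Latitude: split at 2 digits → 34° and 43.916′; 34 + 43.916/60 = 34.731933
  N → positive
  λ: split at 3 digits → 038° and 43.3434′; 38 + 43.3434/60 = 38.722390
  W ⇒ negate
Point 4:
  Latitude: 43 + 5/60 + 23.6/3600 = 43.089889
  N ⇒ keep positive
  Lon: 2′ + 41″ = 2.68333′; 75 + 2.68333/60 = 75.044722
  W ⇒ negate

1. 72.78249, 0.06133
2. -89.92150, 94.94158
3. 34.73193, -38.72239
4. 43.08989, -75.04472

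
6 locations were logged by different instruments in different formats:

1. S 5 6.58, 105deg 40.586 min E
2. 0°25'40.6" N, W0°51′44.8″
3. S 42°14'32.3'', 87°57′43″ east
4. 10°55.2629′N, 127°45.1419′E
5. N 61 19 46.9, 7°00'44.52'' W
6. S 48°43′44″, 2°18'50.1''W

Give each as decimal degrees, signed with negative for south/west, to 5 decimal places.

1. -5.10967, 105.67643
2. 0.42794, -0.86244
3. -42.24231, 87.96194
4. 10.92105, 127.75237
5. 61.32969, -7.01237
6. -48.72889, -2.31392

Point 1:
  φ: 5 + 6.58/60 = 5.109667
  S → negative
  Lon: 40.586′ = 0.676433°; total 105.676433
  E → positive
Point 2:
  Lat: 25′ + 40.6″ = 25.67667′; 0 + 25.67667/60 = 0.427944
  N → positive
  Lon: 51′ + 44.8″ = 51.74667′; 0 + 51.74667/60 = 0.862444
  W → negative
Point 3:
  Lat: 14′ + 32.3″ = 14.53833′; 42 + 14.53833/60 = 42.242306
  S → negative
  Lon: 87 + 57/60 + 43/3600 = 87.961944
  E → positive
Point 4:
  Latitude: 10 + 55.2629/60 = 10.921048
  N ⇒ keep positive
  λ: 45.1419′ = 0.752365°; total 127.752365
  E → positive
Point 5:
  Latitude: 61° + 19/60 + 46.9/3600 = 61 + 0.316667 + 0.013028 = 61.329694
  N → positive
  Longitude: 7 + 0/60 + 44.52/3600 = 7.012367
  W → negative
Point 6:
  Lat: 48° + 43/60 + 44/3600 = 48 + 0.716667 + 0.012222 = 48.728889
  hemisphere S, so the sign is −
  Longitude: 2° + 18/60 + 50.1/3600 = 2 + 0.300000 + 0.013917 = 2.313917
  W → negative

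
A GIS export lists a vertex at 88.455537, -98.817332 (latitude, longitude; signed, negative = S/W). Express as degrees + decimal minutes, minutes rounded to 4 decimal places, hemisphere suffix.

Latitude: minutes = (88.455537 − 88) × 60 = 27.332220
Longitude is negative → W; |value| = 98.817332
Lon: 98° + 0.817332 × 60 = 98° 49.039920′

88° 27.3322′ N, 98° 49.0399′ W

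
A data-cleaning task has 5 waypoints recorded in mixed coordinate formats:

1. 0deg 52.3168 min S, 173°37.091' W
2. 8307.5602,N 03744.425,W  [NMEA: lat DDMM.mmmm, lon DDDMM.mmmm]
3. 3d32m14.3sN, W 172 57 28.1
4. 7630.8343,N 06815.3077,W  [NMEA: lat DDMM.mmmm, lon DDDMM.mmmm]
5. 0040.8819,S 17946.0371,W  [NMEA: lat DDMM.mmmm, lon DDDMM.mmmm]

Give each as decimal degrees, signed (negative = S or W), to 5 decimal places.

Point 1:
  Latitude: 0 + 52.3168/60 = 0.871947
  S ⇒ negate
  Longitude: 37.091′ = 0.618183°; total 173.618183
  W ⇒ negate
Point 2:
  Latitude: degrees = first 2 digits = 83, minutes = 7.5602; 83 + 7.5602/60 = 83.126003
  N → positive
  Longitude: split at 3 digits → 037° and 44.425′; 37 + 44.425/60 = 37.740417
  hemisphere W, so the sign is −
Point 3:
  Lat: 32′ + 14.3″ = 32.23833′; 3 + 32.23833/60 = 3.537306
  N → positive
  Lon: 57′ + 28.1″ = 57.46833′; 172 + 57.46833/60 = 172.957806
  W → negative
Point 4:
  φ: degrees = first 2 digits = 76, minutes = 30.8343; 76 + 30.8343/60 = 76.513905
  N → positive
  λ: split at 3 digits → 068° and 15.3077′; 68 + 15.3077/60 = 68.255128
  W ⇒ negate
Point 5:
  φ: split at 2 digits → 00° and 40.8819′; 0 + 40.8819/60 = 0.681365
  S → negative
  Longitude: split at 3 digits → 179° and 46.0371′; 179 + 46.0371/60 = 179.767285
  W ⇒ negate

1. -0.87195, -173.61818
2. 83.12600, -37.74042
3. 3.53731, -172.95781
4. 76.51391, -68.25513
5. -0.68137, -179.76729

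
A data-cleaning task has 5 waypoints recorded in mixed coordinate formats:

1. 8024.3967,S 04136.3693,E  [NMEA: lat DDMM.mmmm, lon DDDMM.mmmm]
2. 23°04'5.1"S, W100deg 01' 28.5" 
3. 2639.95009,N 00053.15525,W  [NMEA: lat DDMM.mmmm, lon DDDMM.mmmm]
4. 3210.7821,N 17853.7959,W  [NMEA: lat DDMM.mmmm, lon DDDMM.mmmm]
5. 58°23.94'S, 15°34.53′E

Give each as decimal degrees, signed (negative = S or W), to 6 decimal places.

Point 1:
  Lat: degrees = first 2 digits = 80, minutes = 24.3967; 80 + 24.3967/60 = 80.4066117
  S → negative
  λ: split at 3 digits → 041° and 36.3693′; 41 + 36.3693/60 = 41.6061550
  E ⇒ keep positive
Point 2:
  Lat: 23 + 4/60 + 5.1/3600 = 23.0680833
  S → negative
  Lon: 100° + 1/60 + 28.5/3600 = 100 + 0.016667 + 0.007917 = 100.0245833
  W ⇒ negate
Point 3:
  Latitude: split at 2 digits → 26° and 39.95009′; 26 + 39.95009/60 = 26.6658348
  N ⇒ keep positive
  λ: degrees = first 3 digits = 0, minutes = 53.15525; 0 + 53.15525/60 = 0.8859208
  hemisphere W, so the sign is −
Point 4:
  φ: split at 2 digits → 32° and 10.7821′; 32 + 10.7821/60 = 32.1797017
  N → positive
  λ: degrees = first 3 digits = 178, minutes = 53.7959; 178 + 53.7959/60 = 178.8965983
  W ⇒ negate
Point 5:
  φ: 58 + 23.94/60 = 58.3990000
  S ⇒ negate
  Longitude: 15 + 34.53/60 = 15.5755000
  E → positive

1. -80.406612, 41.606155
2. -23.068083, -100.024583
3. 26.665835, -0.885921
4. 32.179702, -178.896598
5. -58.399000, 15.575500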